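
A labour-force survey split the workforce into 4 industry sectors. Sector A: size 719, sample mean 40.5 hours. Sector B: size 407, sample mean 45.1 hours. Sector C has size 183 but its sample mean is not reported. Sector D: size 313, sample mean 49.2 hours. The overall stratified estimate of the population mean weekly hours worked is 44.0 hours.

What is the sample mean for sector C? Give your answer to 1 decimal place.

N = 719 + 407 + 183 + 313 = 1622.
Overall total = μ·N = 44.0·1622 = 71368.
Subtract the known strata: 719·40.5 + 407·45.1 + 313·49.2 = 62874.8.
Remaining total for sector C: 71368 − 62874.8 = 8493.2.
Divide by its size: 8493.2 / 183 = 46.411... → 46.4.

46.4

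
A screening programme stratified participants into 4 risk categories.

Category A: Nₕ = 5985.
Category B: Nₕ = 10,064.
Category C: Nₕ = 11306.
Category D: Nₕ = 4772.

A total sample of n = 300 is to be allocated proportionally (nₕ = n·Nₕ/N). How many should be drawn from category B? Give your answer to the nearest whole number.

94

N = 5985 + 10064 + 11306 + 4772 = 32127.
n_B = 300·10064/32127 = 93.977... → 94.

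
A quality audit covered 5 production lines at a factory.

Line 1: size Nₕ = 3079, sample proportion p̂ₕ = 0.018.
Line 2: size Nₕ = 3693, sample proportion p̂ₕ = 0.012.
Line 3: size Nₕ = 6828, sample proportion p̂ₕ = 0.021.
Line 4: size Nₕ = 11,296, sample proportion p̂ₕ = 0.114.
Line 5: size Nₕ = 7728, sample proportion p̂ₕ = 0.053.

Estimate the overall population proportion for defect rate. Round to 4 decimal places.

N = 3079 + 3693 + 6828 + 11296 + 7728 = 32624.
Overall proportion = Σ (Nₕ/N)·p̂ₕ.
Σ Nₕp̂ₕ = 55.422 + 44.316 + 143.388 + 1287.744 + 409.584 = 1940.454.
1940.454 / 32624 = 0.059479... → 0.0595.

0.0595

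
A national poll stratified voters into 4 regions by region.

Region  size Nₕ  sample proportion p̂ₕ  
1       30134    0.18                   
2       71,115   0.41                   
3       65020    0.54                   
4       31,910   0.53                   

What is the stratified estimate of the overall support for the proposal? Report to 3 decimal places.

0.437

Wₕ = Nₕ/N with N = 198179: 0.1521, 0.3588, 0.3281, 0.1610.
p̂_st = 0.1521·0.18 + 0.3588·0.41 + 0.3281·0.54 + 0.1610·0.53 ≈ 0.43700... → 0.437.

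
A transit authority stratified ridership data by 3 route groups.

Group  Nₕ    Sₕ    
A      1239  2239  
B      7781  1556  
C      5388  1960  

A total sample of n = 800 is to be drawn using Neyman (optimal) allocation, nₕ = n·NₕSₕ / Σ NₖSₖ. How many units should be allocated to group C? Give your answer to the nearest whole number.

332

A: NₕSₕ = 1239·2239 = 2774121
B: NₕSₕ = 7781·1556 = 12107236
C: NₕSₕ = 5388·1960 = 10560480
Σ NₕSₕ = 25441837.
n_C = 800·10560480/25441837 = 332.067... → 332.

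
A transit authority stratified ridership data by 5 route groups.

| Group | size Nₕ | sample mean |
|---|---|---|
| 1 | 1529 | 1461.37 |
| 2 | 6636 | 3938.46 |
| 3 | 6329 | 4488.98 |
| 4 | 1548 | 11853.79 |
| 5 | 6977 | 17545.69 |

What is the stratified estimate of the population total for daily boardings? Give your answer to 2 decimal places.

197546755.76

1: 1529·1461.37 = 2234434.73
2: 6636·3938.46 = 26135620.56
3: 6329·4488.98 = 28410754.42
4: 1548·11853.79 = 18349666.92
5: 6977·17545.69 = 122416279.13
τ̂ = Σ Nₕx̄ₕ = 197546755.76.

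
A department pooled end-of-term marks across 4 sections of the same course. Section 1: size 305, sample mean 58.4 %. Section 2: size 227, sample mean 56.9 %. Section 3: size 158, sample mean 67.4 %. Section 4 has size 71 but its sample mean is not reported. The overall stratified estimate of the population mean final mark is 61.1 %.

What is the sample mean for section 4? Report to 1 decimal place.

72.1

Σ Nₕx̄ₕ = N·μ, so 71·x̄_4 = 761·61.1 − (305·58.4 + 227·56.9 + 158·67.4).
= 46497.1 − 41377.5 = 5119.6.
x̄_4 = 5119.6 / 71 = 72.107... → 72.1.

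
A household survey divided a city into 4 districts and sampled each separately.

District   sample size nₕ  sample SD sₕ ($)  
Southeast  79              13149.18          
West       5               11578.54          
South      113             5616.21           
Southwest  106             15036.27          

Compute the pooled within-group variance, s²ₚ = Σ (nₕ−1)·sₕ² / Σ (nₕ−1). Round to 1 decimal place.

Degrees of freedom: 78 + 4 + 112 + 105 = 299.
Σ(nₕ−1)sₕ² = 78·172900934.6724 + 4·134062588.5316 + 112·31541814.7641 + 105·226089415.5129 = 41294595141.0073.
s²ₚ = 41294595141.0073 / 299 = 138109013.850... → 138109013.8.

138109013.8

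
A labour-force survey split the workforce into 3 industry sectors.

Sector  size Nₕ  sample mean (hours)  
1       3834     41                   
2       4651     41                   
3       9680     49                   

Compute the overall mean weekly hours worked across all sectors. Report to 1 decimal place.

N = 3834 + 4651 + 9680 = 18165.
Overall mean = Σ (Nₕ/N)·x̄ₕ — weight by population share, not a simple average.
Σ Nₕx̄ₕ = 3834·41 + 4651·41 + 9680·49 = 157194 + 190691 + 474320 = 822205.
Divide by N: 822205 / 18165 = 45.263... → 45.3.

45.3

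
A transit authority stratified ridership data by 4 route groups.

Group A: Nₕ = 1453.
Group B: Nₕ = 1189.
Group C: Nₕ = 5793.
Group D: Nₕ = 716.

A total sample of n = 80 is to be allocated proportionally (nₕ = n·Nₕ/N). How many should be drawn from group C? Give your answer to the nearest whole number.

Share of group C = 5793/9151 = 0.63305.
Allocate 80 × 0.63305 = 50.644... → 51.

51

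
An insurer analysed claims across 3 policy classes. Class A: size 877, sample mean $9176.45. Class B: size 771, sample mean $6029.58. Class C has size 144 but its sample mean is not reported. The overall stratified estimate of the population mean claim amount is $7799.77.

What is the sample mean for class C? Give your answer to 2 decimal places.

N = 877 + 771 + 144 = 1792.
Overall total = μ·N = 7799.77·1792 = 13977187.84.
Subtract the known strata: 877·9176.45 + 771·6029.58 = 12696552.83.
Remaining total for class C: 13977187.84 − 12696552.83 = 1280635.01.
Divide by its size: 1280635.01 / 144 = 8893.2987... → 8893.30.

8893.30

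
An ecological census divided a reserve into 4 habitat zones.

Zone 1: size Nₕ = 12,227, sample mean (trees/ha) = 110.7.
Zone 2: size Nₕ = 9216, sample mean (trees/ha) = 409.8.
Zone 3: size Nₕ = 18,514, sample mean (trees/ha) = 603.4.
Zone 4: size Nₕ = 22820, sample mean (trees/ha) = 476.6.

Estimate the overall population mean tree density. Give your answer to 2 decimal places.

N = 12227 + 9216 + 18514 + 22820 = 62777.
Overall mean = Σ (Nₕ/N)·x̄ₕ — weight by population share, not a simple average.
Σ Nₕx̄ₕ = 12227·110.7 + 9216·409.8 + 18514·603.4 + 22820·476.6 = 1353528.9 + 3776716.8 + 11171347.6 + 10876012 = 27177605.3.
Divide by N: 27177605.3 / 62777 = 432.9230... → 432.92.

432.92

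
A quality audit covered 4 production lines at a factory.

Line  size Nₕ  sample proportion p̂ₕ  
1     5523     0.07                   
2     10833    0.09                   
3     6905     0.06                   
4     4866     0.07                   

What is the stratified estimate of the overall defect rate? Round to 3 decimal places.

Wₕ = Nₕ/N with N = 28127: 0.1964, 0.3851, 0.2455, 0.1730.
p̂_st = 0.1964·0.07 + 0.3851·0.09 + 0.2455·0.06 + 0.1730·0.07 ≈ 0.07525... → 0.075.

0.075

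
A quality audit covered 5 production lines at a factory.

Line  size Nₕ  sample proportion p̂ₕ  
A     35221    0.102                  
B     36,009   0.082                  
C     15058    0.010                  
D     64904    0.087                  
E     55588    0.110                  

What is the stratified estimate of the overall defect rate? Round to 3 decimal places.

0.089

Wₕ = Nₕ/N with N = 206780: 0.1703, 0.1741, 0.0728, 0.3139, 0.2688.
p̂_st = 0.1703·0.102 + 0.1741·0.082 + 0.0728·0.010 + 0.3139·0.087 + 0.2688·0.110 ≈ 0.08926... → 0.089.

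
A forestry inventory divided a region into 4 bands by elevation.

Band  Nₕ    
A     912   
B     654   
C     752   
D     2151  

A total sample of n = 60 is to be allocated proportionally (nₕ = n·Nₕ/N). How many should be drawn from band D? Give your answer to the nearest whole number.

29

Share of band D = 2151/4469 = 0.48132.
Allocate 60 × 0.48132 = 28.879... → 29.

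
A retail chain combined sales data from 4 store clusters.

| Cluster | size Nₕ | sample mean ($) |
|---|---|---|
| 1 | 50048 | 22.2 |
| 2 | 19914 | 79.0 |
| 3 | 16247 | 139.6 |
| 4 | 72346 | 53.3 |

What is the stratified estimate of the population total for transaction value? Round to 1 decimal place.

1: 50048·22.2 = 1111065.6
2: 19914·79.0 = 1573206
3: 16247·139.6 = 2268081.2
4: 72346·53.3 = 3856041.8
τ̂ = Σ Nₕx̄ₕ = 8808394.6.

8808394.6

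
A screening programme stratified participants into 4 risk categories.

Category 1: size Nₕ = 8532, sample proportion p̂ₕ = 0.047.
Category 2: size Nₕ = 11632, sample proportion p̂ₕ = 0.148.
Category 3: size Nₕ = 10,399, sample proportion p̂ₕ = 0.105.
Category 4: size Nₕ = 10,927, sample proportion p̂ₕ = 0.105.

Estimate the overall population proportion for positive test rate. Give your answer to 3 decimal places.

N = 8532 + 11632 + 10399 + 10927 = 41490.
Overall proportion = Σ (Nₕ/N)·p̂ₕ.
Σ Nₕp̂ₕ = 401.004 + 1721.536 + 1091.895 + 1147.335 = 4361.77.
4361.77 / 41490 = 0.10513... → 0.105.

0.105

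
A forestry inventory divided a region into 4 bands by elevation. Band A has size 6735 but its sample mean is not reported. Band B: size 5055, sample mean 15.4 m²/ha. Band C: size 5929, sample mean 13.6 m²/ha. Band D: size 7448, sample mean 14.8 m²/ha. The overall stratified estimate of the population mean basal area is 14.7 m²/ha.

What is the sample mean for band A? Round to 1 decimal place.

15.0

N = 6735 + 5055 + 5929 + 7448 = 25167.
Overall total = μ·N = 14.7·25167 = 369954.9.
Subtract the known strata: 5055·15.4 + 5929·13.6 + 7448·14.8 = 268711.8.
Remaining total for band A: 369954.9 − 268711.8 = 101243.1.
Divide by its size: 101243.1 / 6735 = 15.032... → 15.0.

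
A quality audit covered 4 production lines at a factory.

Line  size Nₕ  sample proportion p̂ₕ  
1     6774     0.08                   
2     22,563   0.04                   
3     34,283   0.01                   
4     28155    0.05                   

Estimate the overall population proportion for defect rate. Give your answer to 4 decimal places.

Wₕ = Nₕ/N with N = 91775: 0.0738, 0.2459, 0.3736, 0.3068.
p̂_st = 0.0738·0.08 + 0.2459·0.04 + 0.3736·0.01 + 0.3068·0.05 ≈ 0.034814... → 0.0348.

0.0348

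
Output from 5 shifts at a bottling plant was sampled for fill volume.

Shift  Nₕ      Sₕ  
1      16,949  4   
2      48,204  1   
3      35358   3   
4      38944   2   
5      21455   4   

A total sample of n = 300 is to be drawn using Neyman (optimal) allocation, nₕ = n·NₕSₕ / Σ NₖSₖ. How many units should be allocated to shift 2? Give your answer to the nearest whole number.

1: NₕSₕ = 16949·4 = 67796
2: NₕSₕ = 48204·1 = 48204
3: NₕSₕ = 35358·3 = 106074
4: NₕSₕ = 38944·2 = 77888
5: NₕSₕ = 21455·4 = 85820
Σ NₕSₕ = 385782.
n_2 = 300·48204/385782 = 37.485... → 37.

37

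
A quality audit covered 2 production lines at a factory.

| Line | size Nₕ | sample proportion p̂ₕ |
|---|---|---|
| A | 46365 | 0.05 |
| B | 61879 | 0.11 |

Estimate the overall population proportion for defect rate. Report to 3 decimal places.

0.084

Wₕ = Nₕ/N with N = 108244: 0.4283, 0.5717.
p̂_st = 0.4283·0.05 + 0.5717·0.11 ≈ 0.08430... → 0.084.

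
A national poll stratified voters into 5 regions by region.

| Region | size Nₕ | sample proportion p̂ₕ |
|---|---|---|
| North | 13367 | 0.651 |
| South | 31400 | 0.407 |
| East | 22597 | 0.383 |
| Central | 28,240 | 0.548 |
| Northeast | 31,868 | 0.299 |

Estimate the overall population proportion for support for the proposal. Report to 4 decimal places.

N = 13367 + 31400 + 22597 + 28240 + 31868 = 127472.
Overall proportion = Σ (Nₕ/N)·p̂ₕ.
Σ Nₕp̂ₕ = 8701.917 + 12779.8 + 8654.651 + 15475.52 + 9528.532 = 55140.42.
55140.42 / 127472 = 0.432569... → 0.4326.

0.4326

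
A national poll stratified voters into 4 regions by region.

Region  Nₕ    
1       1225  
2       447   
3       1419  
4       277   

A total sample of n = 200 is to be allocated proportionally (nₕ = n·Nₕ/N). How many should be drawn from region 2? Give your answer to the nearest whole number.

Share of region 2 = 447/3368 = 0.13272.
Allocate 200 × 0.13272 = 26.544... → 27.

27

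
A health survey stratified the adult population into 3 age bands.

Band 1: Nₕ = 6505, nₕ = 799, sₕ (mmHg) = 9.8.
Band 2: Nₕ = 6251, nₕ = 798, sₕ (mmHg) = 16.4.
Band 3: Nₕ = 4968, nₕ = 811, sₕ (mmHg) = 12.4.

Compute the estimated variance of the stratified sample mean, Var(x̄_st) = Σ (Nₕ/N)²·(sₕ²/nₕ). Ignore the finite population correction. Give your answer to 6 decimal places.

N = 17724; Wₕ = Nₕ/N.
band 1: (6505/17724)²·9.8²/799 = 0.016191105
band 2: (6251/17724)²·16.4²/798 = 0.041923769
band 3: (4968/17724)²·12.4²/811 = 0.014895744
Sum = 0.073010618 → 0.073011.

0.073011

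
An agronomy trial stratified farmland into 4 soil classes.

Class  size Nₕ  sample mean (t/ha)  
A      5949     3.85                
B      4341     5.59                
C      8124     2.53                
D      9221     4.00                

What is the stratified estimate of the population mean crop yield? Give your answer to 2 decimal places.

3.79

N = 27635; weights Wₕ = Nₕ/N = (0.2153, 0.1571, 0.2940, 0.3337).
x̄_st = Σ Wₕ·x̄ₕ = 0.2153·3.85 + 0.1571·5.59 + 0.2940·2.53 + 0.3337·4.00 ≈ 3.7853...
→ 3.79.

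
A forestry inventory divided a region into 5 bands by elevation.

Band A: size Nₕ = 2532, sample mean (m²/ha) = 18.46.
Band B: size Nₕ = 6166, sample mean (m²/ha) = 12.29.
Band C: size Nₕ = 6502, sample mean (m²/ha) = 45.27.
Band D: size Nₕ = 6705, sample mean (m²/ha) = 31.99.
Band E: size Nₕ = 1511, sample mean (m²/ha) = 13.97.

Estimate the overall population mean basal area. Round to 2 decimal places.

27.86

x̄_st = (Σ Nₕx̄ₕ) / (Σ Nₕ) = (2532·18.46 + 6166·12.29 + 6502·45.27 + 6705·31.99 + 1511·13.97) / 23416
= 652468.02 / 23416 = 27.8642... → 27.86.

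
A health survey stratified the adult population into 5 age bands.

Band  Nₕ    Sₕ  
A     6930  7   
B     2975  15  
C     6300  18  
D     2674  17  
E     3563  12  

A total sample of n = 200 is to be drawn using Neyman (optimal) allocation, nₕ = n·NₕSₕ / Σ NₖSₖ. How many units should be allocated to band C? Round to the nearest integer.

Σ NₕSₕ = 6930·7 + 2975·15 + 6300·18 + 2674·17 + 3563·12 = 294749.
Share for C: 113400/294749 = 0.38473.
n_C = 200 × 0.38473 = 76.947... → 77.

77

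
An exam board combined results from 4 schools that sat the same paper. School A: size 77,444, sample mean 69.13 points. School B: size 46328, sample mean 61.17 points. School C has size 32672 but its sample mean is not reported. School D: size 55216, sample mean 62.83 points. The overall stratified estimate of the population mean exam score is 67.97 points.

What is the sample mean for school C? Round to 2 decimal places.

83.55

Σ Nₕx̄ₕ = N·μ, so 32672·x̄_C = 211660·67.97 − (77444·69.13 + 46328·61.17 + 55216·62.83).
= 14386530.2 − 11656808.76 = 2729721.44.
x̄_C = 2729721.44 / 32672 = 83.5493... → 83.55.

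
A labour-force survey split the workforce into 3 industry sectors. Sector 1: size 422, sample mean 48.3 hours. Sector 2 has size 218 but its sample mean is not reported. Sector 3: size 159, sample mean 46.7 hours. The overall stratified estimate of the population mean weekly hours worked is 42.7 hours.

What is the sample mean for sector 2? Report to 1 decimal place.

28.9

Σ Nₕx̄ₕ = N·μ, so 218·x̄_2 = 799·42.7 − (422·48.3 + 159·46.7).
= 34117.3 − 27807.9 = 6309.4.
x̄_2 = 6309.4 / 218 = 28.942... → 28.9.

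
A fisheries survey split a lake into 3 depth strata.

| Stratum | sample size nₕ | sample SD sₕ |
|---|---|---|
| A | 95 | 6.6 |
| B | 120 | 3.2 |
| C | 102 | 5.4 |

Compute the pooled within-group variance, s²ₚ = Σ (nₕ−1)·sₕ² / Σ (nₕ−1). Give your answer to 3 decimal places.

26.301

A: (95−1)·6.6² = 94·43.56 = 4094.64
B: (120−1)·3.2² = 119·10.24 = 1218.56
C: (102−1)·5.4² = 101·29.16 = 2945.16
Numerator = 8258.36; denominator = Σ(nₕ−1) = 314.
s²ₚ = 8258.36/314 = 26.30051... → 26.301.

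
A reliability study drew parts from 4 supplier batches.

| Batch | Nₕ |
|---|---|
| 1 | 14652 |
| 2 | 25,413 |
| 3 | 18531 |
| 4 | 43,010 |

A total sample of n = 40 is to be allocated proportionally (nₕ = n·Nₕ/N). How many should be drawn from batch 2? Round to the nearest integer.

Share of batch 2 = 25413/101606 = 0.25011.
Allocate 40 × 0.25011 = 10.005... → 10.

10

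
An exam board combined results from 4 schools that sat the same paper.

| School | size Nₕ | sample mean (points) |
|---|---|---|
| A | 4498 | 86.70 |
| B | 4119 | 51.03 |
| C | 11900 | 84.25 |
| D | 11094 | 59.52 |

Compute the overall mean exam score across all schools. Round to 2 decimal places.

N = 4498 + 4119 + 11900 + 11094 = 31611.
The stratified mean weights each stratum mean by its population share Nₕ/N.
Σ Nₕx̄ₕ = 4498·86.70 + 4119·51.03 + 11900·84.25 + 11094·59.52 = 389976.6 + 210192.57 + 1002575 + 660314.88 = 2263059.05.
Divide by N: 2263059.05 / 31611 = 71.5909... → 71.59.

71.59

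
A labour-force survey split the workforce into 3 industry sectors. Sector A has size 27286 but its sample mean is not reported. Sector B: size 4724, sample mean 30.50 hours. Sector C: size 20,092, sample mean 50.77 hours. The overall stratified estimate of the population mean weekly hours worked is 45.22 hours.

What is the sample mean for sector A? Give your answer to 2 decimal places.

N = 27286 + 4724 + 20092 = 52102.
Overall total = μ·N = 45.22·52102 = 2356052.44.
Subtract the known strata: 4724·30.50 + 20092·50.77 = 1164152.84.
Remaining total for sector A: 2356052.44 − 1164152.84 = 1191899.6.
Divide by its size: 1191899.6 / 27286 = 43.6817... → 43.68.

43.68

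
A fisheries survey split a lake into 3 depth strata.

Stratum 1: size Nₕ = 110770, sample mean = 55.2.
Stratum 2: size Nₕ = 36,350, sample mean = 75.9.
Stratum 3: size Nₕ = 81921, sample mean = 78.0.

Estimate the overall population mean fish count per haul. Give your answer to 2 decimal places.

N = 229041; weights Wₕ = Nₕ/N = (0.4836, 0.1587, 0.3577).
x̄_st = Σ Wₕ·x̄ₕ = 0.4836·55.2 + 0.1587·75.9 + 0.3577·78.0 ≈ 66.6401...
→ 66.64.

66.64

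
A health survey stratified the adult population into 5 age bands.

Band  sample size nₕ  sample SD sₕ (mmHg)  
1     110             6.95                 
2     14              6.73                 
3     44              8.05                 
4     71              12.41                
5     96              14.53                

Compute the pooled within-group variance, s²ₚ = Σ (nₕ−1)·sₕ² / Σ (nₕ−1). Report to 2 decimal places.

Degrees of freedom: 109 + 13 + 43 + 70 + 95 = 330.
Σ(nₕ−1)sₕ² = 109·48.3025 + 13·45.2929 + 43·64.8025 + 70·154.0081 + 95·211.1209 = 39477.3402.
s²ₚ = 39477.3402 / 330 = 119.6283... → 119.63.

119.63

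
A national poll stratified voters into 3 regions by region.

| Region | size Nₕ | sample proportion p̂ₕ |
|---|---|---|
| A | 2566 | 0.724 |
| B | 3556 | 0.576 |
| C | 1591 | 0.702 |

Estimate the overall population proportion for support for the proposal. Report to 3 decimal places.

N = 2566 + 3556 + 1591 = 7713.
Overall proportion = Σ (Nₕ/N)·p̂ₕ.
Σ Nₕp̂ₕ = 1857.784 + 2048.256 + 1116.882 = 5022.922.
5022.922 / 7713 = 0.65123... → 0.651.

0.651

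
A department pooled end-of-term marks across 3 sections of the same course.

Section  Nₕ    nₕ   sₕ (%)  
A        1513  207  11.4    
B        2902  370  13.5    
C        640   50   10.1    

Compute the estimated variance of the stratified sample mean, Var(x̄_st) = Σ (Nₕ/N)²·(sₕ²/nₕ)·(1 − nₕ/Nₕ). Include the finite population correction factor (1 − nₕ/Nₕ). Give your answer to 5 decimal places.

N = 5055; Wₕ = Nₕ/N.
section A: (1513/5055)²·11.4²/207·(1 − 207/1513) = 0.04854887
section B: (2902/5055)²·13.5²/370·(1 − 370/2902) = 0.14163957
section C: (640/5055)²·10.1²/50·(1 − 50/640) = 0.03014827
Sum = 0.22033671 → 0.22034.

0.22034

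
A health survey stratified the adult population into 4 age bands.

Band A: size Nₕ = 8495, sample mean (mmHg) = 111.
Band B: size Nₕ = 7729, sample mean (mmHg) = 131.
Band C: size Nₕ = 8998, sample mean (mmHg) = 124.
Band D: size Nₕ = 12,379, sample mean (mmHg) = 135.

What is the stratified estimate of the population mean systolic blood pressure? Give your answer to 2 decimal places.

126.12

x̄_st = (Σ Nₕx̄ₕ) / (Σ Nₕ) = (8495·111 + 7729·131 + 8998·124 + 12379·135) / 37601
= 4742361 / 37601 = 126.1233... → 126.12.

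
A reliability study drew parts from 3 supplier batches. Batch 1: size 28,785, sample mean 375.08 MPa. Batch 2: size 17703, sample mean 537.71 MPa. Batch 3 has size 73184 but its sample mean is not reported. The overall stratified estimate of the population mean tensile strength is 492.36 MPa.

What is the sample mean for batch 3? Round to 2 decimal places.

N = 28785 + 17703 + 73184 = 119672.
Overall total = μ·N = 492.36·119672 = 58921705.92.
Subtract the known strata: 28785·375.08 + 17703·537.71 = 20315757.93.
Remaining total for batch 3: 58921705.92 − 20315757.93 = 38605947.99.
Divide by its size: 38605947.99 / 73184 = 527.5190... → 527.52.

527.52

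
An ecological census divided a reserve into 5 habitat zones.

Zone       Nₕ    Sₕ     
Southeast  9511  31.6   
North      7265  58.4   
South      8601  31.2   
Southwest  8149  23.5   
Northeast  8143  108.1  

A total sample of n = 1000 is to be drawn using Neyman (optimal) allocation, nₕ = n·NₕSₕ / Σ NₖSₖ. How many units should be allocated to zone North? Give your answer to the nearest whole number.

205

Southeast: NₕSₕ = 9511·31.6 = 300547.6
North: NₕSₕ = 7265·58.4 = 424276
South: NₕSₕ = 8601·31.2 = 268351.2
Southwest: NₕSₕ = 8149·23.5 = 191501.5
Northeast: NₕSₕ = 8143·108.1 = 880258.3
Σ NₕSₕ = 2064934.6.
n_North = 1000·424276/2064934.6 = 205.467... → 205.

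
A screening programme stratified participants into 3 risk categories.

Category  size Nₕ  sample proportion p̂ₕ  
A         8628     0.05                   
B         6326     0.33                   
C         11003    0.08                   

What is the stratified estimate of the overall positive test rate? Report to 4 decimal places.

0.1310

Wₕ = Nₕ/N with N = 25957: 0.3324, 0.2437, 0.4239.
p̂_st = 0.3324·0.05 + 0.2437·0.33 + 0.4239·0.08 ≈ 0.130956... → 0.1310.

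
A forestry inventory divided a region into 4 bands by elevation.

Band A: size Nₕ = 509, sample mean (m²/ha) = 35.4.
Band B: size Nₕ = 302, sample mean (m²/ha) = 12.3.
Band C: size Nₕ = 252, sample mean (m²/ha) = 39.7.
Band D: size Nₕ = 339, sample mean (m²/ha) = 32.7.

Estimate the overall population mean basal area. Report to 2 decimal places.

x̄_st = (Σ Nₕx̄ₕ) / (Σ Nₕ) = (509·35.4 + 302·12.3 + 252·39.7 + 339·32.7) / 1402
= 42822.9 / 1402 = 30.5442... → 30.54.

30.54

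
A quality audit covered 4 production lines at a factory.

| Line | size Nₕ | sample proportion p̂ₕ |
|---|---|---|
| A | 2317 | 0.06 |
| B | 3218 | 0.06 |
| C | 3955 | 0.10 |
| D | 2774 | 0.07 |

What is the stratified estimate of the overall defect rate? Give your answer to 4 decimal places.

0.0752

Wₕ = Nₕ/N with N = 12264: 0.1889, 0.2624, 0.3225, 0.2262.
p̂_st = 0.1889·0.06 + 0.2624·0.06 + 0.3225·0.10 + 0.2262·0.07 ≈ 0.075161... → 0.0752.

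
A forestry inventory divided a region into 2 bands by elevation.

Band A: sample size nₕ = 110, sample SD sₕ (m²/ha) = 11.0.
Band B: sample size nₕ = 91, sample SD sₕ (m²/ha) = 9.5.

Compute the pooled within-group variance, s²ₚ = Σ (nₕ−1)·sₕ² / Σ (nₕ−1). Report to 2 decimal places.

107.09

Degrees of freedom: 109 + 90 = 199.
Σ(nₕ−1)sₕ² = 109·121 + 90·90.25 = 21311.5.
s²ₚ = 21311.5 / 199 = 107.0930... → 107.09.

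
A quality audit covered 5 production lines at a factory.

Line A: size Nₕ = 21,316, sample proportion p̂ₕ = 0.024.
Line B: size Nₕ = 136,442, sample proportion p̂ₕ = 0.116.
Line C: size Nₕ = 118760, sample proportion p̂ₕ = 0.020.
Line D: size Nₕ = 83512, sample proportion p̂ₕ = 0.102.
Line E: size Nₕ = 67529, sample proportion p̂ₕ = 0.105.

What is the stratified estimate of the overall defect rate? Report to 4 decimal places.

0.0803

N = 21316 + 136442 + 118760 + 83512 + 67529 = 427559.
Overall proportion = Σ (Nₕ/N)·p̂ₕ.
Σ Nₕp̂ₕ = 511.584 + 15827.272 + 2375.2 + 8518.224 + 7090.545 = 34322.825.
34322.825 / 427559 = 0.080276... → 0.0803.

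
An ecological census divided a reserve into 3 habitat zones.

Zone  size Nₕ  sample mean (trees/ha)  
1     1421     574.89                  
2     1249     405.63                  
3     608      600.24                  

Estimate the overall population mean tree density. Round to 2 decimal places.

515.10

N = 3278; weights Wₕ = Nₕ/N = (0.4335, 0.3810, 0.1855).
x̄_st = Σ Wₕ·x̄ₕ = 0.4335·574.89 + 0.3810·405.63 + 0.1855·600.24 ≈ 515.0996...
→ 515.10.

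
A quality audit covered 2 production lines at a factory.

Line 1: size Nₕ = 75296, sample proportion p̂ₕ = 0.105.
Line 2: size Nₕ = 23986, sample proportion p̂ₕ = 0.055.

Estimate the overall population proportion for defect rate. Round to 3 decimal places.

Wₕ = Nₕ/N with N = 99282: 0.7584, 0.2416.
p̂_st = 0.7584·0.105 + 0.2416·0.055 ≈ 0.09292... → 0.093.

0.093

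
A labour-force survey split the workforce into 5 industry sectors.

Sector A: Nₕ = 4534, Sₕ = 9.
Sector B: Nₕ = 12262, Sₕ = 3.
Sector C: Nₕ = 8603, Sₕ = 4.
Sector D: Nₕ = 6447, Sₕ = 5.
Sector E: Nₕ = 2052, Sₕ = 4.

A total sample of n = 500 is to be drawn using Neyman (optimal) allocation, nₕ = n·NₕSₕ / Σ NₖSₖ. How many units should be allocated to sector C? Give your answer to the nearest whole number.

Σ NₕSₕ = 4534·9 + 12262·3 + 8603·4 + 6447·5 + 2052·4 = 152447.
Share for C: 34412/152447 = 0.22573.
n_C = 500 × 0.22573 = 112.865... → 113.

113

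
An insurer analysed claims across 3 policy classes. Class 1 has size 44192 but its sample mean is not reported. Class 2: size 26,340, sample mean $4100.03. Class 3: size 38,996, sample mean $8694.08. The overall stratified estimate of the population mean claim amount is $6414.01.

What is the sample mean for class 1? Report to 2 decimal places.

5781.24

N = 44192 + 26340 + 38996 = 109528.
Overall total = μ·N = 6414.01·109528 = 702513687.28.
Subtract the known strata: 26340·4100.03 + 38996·8694.08 = 447029133.88.
Remaining total for class 1: 702513687.28 − 447029133.88 = 255484553.4.
Divide by its size: 255484553.4 / 44192 = 5781.2399... → 5781.24.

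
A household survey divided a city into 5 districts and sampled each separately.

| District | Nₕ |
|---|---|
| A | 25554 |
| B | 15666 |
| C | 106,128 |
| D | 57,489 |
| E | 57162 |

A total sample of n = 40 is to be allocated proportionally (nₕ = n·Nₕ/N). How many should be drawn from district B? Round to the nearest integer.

2

N = 25554 + 15666 + 106128 + 57489 + 57162 = 261999.
n_B = 40·15666/261999 = 2.392... → 2.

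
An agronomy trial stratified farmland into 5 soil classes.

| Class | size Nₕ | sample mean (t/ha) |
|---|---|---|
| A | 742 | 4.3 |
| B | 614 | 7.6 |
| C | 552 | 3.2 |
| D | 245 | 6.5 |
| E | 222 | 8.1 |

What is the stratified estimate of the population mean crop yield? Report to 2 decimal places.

5.48

N = 2375; weights Wₕ = Nₕ/N = (0.3124, 0.2585, 0.2324, 0.1032, 0.0935).
x̄_st = Σ Wₕ·x̄ₕ = 0.3124·4.3 + 0.2585·7.6 + 0.2324·3.2 + 0.1032·6.5 + 0.0935·8.1 ≈ 5.4796...
→ 5.48.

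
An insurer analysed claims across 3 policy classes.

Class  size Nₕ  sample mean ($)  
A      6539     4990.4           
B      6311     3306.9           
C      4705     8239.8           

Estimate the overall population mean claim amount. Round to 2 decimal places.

N = 6539 + 6311 + 4705 = 17555.
The stratified mean weights each stratum mean by its population share Nₕ/N.
Σ Nₕx̄ₕ = 6539·4990.4 + 6311·3306.9 + 4705·8239.8 = 32632225.6 + 20869845.9 + 38768259 = 92270330.5.
Divide by N: 92270330.5 / 17555 = 5256.0712... → 5256.07.

5256.07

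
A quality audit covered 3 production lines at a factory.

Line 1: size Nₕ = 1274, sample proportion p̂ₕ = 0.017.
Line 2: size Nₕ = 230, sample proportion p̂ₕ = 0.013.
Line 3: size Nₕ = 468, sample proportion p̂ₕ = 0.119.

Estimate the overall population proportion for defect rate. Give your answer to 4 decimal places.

0.0407

Wₕ = Nₕ/N with N = 1972: 0.6460, 0.1166, 0.2373.
p̂_st = 0.6460·0.017 + 0.1166·0.013 + 0.2373·0.119 ≈ 0.040740... → 0.0407.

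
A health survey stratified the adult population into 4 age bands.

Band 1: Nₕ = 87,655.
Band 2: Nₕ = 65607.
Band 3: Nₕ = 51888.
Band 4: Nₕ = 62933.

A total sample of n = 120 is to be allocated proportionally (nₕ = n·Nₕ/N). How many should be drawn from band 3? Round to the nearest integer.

23

N = 87655 + 65607 + 51888 + 62933 = 268083.
n_3 = 120·51888/268083 = 23.226... → 23.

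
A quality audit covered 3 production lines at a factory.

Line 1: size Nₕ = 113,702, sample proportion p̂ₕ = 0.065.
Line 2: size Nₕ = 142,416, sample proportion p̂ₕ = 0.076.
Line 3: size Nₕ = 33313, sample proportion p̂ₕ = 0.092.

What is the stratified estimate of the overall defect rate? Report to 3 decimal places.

0.074

Wₕ = Nₕ/N with N = 289431: 0.3928, 0.4921, 0.1151.
p̂_st = 0.3928·0.065 + 0.4921·0.076 + 0.1151·0.092 ≈ 0.07352... → 0.074.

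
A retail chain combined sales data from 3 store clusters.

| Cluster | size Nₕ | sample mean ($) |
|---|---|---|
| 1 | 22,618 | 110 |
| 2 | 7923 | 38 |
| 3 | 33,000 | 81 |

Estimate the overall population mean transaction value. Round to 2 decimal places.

85.96

N = 22618 + 7923 + 33000 = 63541.
Weight each subgroup mean by Nₕ/N and sum.
Σ Nₕx̄ₕ = 22618·110 + 7923·38 + 33000·81 = 2487980 + 301074 + 2673000 = 5462054.
Divide by N: 5462054 / 63541 = 85.9611... → 85.96.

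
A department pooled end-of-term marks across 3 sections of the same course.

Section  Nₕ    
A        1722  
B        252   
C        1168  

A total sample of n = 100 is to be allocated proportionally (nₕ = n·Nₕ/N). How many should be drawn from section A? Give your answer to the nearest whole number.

55

Share of section A = 1722/3142 = 0.54806.
Allocate 100 × 0.54806 = 54.806... → 55.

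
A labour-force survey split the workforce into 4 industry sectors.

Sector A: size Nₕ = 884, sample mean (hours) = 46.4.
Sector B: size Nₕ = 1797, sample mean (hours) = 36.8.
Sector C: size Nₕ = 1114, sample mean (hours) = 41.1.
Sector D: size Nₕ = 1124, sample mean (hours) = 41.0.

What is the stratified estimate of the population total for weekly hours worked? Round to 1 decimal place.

199016.6

A: 884·46.4 = 41017.6
B: 1797·36.8 = 66129.6
C: 1114·41.1 = 45785.4
D: 1124·41.0 = 46084
τ̂ = Σ Nₕx̄ₕ = 199016.6.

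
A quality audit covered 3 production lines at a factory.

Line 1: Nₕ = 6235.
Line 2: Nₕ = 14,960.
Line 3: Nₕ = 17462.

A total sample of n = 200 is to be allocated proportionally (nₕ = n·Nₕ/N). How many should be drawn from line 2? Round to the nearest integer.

77

N = 6235 + 14960 + 17462 = 38657.
n_2 = 200·14960/38657 = 77.399... → 77.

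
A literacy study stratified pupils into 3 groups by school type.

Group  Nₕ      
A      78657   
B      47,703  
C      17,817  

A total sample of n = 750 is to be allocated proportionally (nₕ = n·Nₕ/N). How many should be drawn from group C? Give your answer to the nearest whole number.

N = 78657 + 47703 + 17817 = 144177.
n_C = 750·17817/144177 = 92.683... → 93.

93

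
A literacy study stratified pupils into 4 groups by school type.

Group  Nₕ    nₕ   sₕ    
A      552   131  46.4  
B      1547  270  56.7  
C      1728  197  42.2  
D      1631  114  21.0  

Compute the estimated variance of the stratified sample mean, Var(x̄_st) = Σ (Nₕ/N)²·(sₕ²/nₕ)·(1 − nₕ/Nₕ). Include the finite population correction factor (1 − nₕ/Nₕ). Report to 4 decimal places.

N = 5458. Term for each stratum: Wₕ²sₕ²/nₕ·(1−nₕ/Nₕ).
Var(x̄_st) = 0.1282091 + 0.7896170 + 0.8028059 + 0.3212967 = 2.0419286 → 2.0419.

2.0419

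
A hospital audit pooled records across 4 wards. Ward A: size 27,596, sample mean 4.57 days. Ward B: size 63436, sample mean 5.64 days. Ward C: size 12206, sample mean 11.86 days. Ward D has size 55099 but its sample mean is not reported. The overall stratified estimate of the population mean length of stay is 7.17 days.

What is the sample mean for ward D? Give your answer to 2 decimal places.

N = 27596 + 63436 + 12206 + 55099 = 158337.
Overall total = μ·N = 7.17·158337 = 1135276.29.
Subtract the known strata: 27596·4.57 + 63436·5.64 + 12206·11.86 = 628655.92.
Remaining total for ward D: 1135276.29 − 628655.92 = 506620.37.
Divide by its size: 506620.37 / 55099 = 9.1947... → 9.19.

9.19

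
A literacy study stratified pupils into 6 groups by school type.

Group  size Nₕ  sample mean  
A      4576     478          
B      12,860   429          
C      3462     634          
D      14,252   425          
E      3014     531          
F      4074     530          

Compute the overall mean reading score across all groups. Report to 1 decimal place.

N = 4576 + 12860 + 3462 + 14252 + 3014 + 4074 = 42238.
Weight each subgroup mean by Nₕ/N and sum.
Σ Nₕx̄ₕ = 4576·478 + 12860·429 + 3462·634 + 14252·425 + 3014·531 + 4074·530 = 2187328 + 5516940 + 2194908 + 6057100 + 1600434 + 2159220 = 19715930.
Divide by N: 19715930 / 42238 = 466.782... → 466.8.

466.8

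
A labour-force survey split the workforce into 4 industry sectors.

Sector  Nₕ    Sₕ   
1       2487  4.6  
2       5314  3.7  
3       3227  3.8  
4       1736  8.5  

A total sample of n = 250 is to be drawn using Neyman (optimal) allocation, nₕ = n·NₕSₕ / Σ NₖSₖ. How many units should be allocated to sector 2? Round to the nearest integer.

1: NₕSₕ = 2487·4.6 = 11440.2
2: NₕSₕ = 5314·3.7 = 19661.8
3: NₕSₕ = 3227·3.8 = 12262.6
4: NₕSₕ = 1736·8.5 = 14756
Σ NₕSₕ = 58120.6.
n_2 = 250·19661.8/58120.6 = 84.573... → 85.

85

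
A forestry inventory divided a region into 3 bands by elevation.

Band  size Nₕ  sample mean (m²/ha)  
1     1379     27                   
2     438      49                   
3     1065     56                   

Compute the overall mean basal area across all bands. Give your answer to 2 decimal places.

41.06

N = 2882; weights Wₕ = Nₕ/N = (0.4785, 0.1520, 0.3695).
x̄_st = Σ Wₕ·x̄ₕ = 0.4785·27 + 0.1520·49 + 0.3695·56 ≈ 41.0600...
→ 41.06.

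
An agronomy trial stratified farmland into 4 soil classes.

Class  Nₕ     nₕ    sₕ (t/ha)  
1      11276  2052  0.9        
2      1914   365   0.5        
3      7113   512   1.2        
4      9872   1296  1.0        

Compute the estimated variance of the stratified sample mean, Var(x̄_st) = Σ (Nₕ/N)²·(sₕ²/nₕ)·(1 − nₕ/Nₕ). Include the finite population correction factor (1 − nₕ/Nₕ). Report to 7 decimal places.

0.0002641

N = 30175; Wₕ = Nₕ/N.
class 1: (11276/30175)²·0.9²/2052·(1 − 2052/11276) = 0.0000450908
class 2: (1914/30175)²·0.5²/365·(1 − 365/1914) = 0.0000022302
class 3: (7113/30175)²·1.2²/512·(1 − 512/7113) = 0.0001450309
class 4: (9872/30175)²·1.0²/1296·(1 − 1296/9872) = 0.0000717448
Sum = 0.0002640966 → 0.0002641.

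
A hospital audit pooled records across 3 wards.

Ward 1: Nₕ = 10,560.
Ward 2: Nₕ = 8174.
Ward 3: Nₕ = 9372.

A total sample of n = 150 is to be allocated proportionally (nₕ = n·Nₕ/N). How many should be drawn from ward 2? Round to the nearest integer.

44

N = 10560 + 8174 + 9372 = 28106.
n_2 = 150·8174/28106 = 43.624... → 44.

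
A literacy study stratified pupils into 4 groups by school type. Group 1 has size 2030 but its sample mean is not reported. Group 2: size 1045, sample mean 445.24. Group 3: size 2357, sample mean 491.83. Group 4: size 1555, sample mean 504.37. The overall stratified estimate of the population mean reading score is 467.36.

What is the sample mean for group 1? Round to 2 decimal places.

N = 2030 + 1045 + 2357 + 1555 = 6987.
Overall total = μ·N = 467.36·6987 = 3265444.32.
Subtract the known strata: 1045·445.24 + 2357·491.83 + 1555·504.37 = 2408814.46.
Remaining total for group 1: 3265444.32 − 2408814.46 = 856629.86.
Divide by its size: 856629.86 / 2030 = 421.9852... → 421.99.

421.99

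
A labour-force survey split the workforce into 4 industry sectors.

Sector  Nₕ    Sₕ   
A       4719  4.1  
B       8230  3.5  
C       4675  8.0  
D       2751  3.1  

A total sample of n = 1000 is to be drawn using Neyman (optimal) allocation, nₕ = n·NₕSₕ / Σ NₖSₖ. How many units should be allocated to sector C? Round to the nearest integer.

A: NₕSₕ = 4719·4.1 = 19347.9
B: NₕSₕ = 8230·3.5 = 28805
C: NₕSₕ = 4675·8.0 = 37400
D: NₕSₕ = 2751·3.1 = 8528.1
Σ NₕSₕ = 94081.
n_C = 1000·37400/94081 = 397.530... → 398.

398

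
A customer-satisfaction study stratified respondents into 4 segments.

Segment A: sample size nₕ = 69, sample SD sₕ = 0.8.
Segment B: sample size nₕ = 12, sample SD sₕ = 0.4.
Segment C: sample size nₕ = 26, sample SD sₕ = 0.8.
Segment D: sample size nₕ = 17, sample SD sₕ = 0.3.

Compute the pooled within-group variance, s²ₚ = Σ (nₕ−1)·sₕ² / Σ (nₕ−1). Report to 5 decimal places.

A: (69−1)·0.8² = 68·0.64 = 43.52
B: (12−1)·0.4² = 11·0.16 = 1.76
C: (26−1)·0.8² = 25·0.64 = 16
D: (17−1)·0.3² = 16·0.09 = 1.44
Numerator = 62.72; denominator = Σ(nₕ−1) = 120.
s²ₚ = 62.72/120 = 0.5226667... → 0.52267.

0.52267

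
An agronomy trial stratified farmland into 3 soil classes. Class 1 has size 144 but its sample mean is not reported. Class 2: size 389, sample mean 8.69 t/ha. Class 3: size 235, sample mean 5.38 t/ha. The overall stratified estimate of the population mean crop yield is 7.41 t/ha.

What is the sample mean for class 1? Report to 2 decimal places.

7.27

Σ Nₕx̄ₕ = N·μ, so 144·x̄_1 = 768·7.41 − (389·8.69 + 235·5.38).
= 5690.88 − 4644.71 = 1046.17.
x̄_1 = 1046.17 / 144 = 7.2651... → 7.27.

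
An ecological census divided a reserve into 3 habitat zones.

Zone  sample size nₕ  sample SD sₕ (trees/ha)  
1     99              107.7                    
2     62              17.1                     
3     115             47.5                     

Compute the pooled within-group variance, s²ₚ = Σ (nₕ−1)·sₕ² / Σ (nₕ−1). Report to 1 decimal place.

5171.4

1: (99−1)·107.7² = 98·11599.29 = 1136730.42
2: (62−1)·17.1² = 61·292.41 = 17837.01
3: (115−1)·47.5² = 114·2256.25 = 257212.5
Numerator = 1411779.93; denominator = Σ(nₕ−1) = 273.
s²ₚ = 1411779.93/273 = 5171.355... → 5171.4.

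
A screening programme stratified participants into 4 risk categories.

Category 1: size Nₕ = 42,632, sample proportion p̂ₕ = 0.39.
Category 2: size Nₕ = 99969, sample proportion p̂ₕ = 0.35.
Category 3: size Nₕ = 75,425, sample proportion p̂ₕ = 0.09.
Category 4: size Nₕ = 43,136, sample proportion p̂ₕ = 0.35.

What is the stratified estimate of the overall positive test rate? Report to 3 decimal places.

N = 42632 + 99969 + 75425 + 43136 = 261162.
Overall proportion = Σ (Nₕ/N)·p̂ₕ.
Σ Nₕp̂ₕ = 16626.48 + 34989.15 + 6788.25 + 15097.6 = 73501.48.
73501.48 / 261162 = 0.28144... → 0.281.

0.281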